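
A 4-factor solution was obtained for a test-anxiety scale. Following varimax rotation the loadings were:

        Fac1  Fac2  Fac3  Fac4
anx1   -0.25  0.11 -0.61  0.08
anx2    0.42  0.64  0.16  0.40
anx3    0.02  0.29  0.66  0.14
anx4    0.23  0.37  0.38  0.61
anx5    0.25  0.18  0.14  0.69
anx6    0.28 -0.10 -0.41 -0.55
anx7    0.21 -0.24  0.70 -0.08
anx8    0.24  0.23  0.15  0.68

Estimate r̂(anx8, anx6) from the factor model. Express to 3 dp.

r̂ = Σ λ_i·λ_j across factors = (0.24)(0.28) + (0.23)(-0.10) + (0.15)(-0.41) + (0.68)(-0.55)
  = +0.0672 -0.0230 -0.0615 -0.3740 = -0.3913

-0.391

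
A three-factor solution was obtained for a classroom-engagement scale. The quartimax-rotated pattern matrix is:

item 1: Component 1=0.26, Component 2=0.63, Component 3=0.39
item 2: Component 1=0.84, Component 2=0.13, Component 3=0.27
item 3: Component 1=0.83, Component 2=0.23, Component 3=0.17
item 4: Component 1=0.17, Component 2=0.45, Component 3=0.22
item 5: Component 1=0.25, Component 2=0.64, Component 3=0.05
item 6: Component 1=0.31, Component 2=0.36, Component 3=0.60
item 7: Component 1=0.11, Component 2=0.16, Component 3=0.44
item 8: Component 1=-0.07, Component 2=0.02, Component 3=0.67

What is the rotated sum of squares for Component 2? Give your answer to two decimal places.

1.23

SS loadings for Component 2 = 0.63² + 0.13² + 0.23² + 0.45² + 0.64² + 0.36² + 0.16² + 0.02² = 0.3969 + 0.0169 + 0.0529 + 0.2025 + 0.4096 + 0.1296 + 0.0256 + 0.0004 = 1.2344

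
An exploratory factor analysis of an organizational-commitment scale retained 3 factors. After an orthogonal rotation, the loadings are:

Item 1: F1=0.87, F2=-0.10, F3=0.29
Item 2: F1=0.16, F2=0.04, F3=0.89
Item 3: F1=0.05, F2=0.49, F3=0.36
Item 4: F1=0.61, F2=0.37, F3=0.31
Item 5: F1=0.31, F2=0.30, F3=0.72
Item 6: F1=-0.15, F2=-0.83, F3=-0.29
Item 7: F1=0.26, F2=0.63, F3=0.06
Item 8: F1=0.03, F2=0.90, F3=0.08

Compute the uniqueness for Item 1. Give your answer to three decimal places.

0.149

h² = 0.87² + (-0.10)² + 0.29² = 0.7569 + 0.0100 + 0.0841 = 0.8510
Uniqueness u² = 1 − h² = 1 − 0.8510 = 0.1490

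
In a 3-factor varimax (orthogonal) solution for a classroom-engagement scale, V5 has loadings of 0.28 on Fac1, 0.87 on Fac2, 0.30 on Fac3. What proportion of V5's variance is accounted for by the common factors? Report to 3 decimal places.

h² = 0.28² + 0.87² + 0.30² = 0.0784 + 0.7569 + 0.0900 = 0.9253

0.925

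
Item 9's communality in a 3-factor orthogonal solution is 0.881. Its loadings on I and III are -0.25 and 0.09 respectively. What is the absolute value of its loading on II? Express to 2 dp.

0.90

Under orthogonal rotation h² = Σλ², so λ_II² = h² − (0.0706) = 0.881 − 0.0706 = 0.8104.
|λ| = √0.8104 = 0.9002.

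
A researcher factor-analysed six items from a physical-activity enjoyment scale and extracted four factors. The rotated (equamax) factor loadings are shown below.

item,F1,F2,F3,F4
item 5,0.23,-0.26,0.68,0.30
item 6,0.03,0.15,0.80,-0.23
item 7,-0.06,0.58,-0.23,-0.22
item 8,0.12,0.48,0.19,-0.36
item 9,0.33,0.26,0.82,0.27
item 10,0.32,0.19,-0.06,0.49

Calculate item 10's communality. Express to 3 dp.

h² = 0.32² + 0.19² + (-0.06)² + 0.49² = 0.1024 + 0.0361 + 0.0036 + 0.2401 = 0.3822

0.382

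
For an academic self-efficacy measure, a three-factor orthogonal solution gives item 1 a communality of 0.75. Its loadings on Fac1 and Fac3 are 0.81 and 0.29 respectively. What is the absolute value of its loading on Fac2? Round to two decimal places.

0.10

Under orthogonal rotation h² = Σλ², so λ_Fac2² = h² − (0.7402) = 0.75 − 0.7402 = 0.0098.
|λ| = √0.0098 = 0.0990.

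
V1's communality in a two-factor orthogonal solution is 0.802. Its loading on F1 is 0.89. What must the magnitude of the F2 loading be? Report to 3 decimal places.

0.099

Under orthogonal rotation h² = Σλ², so λ_F2² = h² − (0.7921) = 0.802 − 0.7921 = 0.0099.
|λ| = √0.0099 = 0.0995.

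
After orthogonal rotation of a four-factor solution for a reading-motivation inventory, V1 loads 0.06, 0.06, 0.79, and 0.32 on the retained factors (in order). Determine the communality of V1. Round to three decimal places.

0.734

h² = 0.06² + 0.06² + 0.79² + 0.32² = 0.0036 + 0.0036 + 0.6241 + 0.1024 = 0.7337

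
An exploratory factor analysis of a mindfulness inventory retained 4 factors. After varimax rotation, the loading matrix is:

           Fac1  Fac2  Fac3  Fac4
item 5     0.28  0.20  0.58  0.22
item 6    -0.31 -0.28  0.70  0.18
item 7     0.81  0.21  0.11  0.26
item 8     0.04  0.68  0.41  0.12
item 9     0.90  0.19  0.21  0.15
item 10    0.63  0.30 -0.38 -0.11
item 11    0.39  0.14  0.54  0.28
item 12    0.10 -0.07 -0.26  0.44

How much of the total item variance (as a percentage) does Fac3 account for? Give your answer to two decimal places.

19.43%

SS loadings for Fac3 = 0.58² + 0.70² + 0.11² + 0.41² + 0.21² + (-0.38)² + 0.54² + (-0.26)² = 1.5543
With 8 standardized items, total variance = 8. Proportion = 1.5543/8 = 0.1943 → 19.43%.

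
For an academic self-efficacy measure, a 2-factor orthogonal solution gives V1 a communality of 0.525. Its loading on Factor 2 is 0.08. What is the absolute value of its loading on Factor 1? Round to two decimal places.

0.72

Under orthogonal rotation h² = Σλ², so λ_Factor 1² = h² − (0.0064) = 0.525 − 0.0064 = 0.5186.
|λ| = √0.5186 = 0.7201.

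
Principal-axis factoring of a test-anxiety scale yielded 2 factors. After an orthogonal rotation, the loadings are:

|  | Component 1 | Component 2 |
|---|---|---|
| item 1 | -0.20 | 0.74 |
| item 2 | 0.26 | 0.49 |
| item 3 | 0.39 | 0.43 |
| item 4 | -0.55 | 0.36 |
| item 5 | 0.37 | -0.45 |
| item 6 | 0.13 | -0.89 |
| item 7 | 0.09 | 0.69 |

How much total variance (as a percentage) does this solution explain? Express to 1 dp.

SS loadings by factor: 0.7241, 2.5729; total = 3.2970.
Total variance with 7 standardized items is 7, so the solution explains 3.2970/7 = 0.4710 = 47.10%.

47.1%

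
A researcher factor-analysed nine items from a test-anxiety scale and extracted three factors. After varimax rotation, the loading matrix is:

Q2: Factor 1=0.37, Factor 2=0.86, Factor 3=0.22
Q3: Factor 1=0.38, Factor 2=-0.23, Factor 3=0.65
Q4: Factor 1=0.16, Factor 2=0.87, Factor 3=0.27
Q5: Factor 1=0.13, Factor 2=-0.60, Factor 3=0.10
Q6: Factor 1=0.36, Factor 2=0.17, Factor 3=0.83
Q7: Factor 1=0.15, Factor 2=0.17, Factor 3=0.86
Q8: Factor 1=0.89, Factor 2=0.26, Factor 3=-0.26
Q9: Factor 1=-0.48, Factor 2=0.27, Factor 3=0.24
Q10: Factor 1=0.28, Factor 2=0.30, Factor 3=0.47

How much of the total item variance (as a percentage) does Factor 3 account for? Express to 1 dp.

SS loadings for Factor 3 = 0.22² + 0.65² + 0.27² + 0.10² + 0.83² + 0.86² + (-0.26)² + 0.24² + 0.47² = 2.3284
With 9 standardized items, total variance = 9. Proportion = 2.3284/9 = 0.2587 → 25.87%.

25.9%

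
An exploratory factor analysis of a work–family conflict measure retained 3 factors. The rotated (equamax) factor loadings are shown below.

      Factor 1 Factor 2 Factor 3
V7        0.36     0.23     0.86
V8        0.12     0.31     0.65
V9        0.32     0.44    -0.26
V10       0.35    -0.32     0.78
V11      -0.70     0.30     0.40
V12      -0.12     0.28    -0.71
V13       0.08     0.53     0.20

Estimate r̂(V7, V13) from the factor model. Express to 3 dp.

r̂ = Σ λ_i·λ_j across factors = (0.36)(0.08) + (0.23)(0.53) + (0.86)(0.20)
  = +0.0288 +0.1219 +0.1720 = 0.3227

0.323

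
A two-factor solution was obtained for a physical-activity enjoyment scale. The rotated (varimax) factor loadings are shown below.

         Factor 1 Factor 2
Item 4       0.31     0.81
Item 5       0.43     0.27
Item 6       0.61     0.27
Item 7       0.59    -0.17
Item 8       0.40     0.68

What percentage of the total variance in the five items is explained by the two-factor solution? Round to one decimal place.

49.1%

SS loadings by factor: 1.1612, 1.2932; total = 2.4544.
Total variance with 5 standardized items is 5, so the solution explains 2.4544/5 = 0.4909 = 49.09%.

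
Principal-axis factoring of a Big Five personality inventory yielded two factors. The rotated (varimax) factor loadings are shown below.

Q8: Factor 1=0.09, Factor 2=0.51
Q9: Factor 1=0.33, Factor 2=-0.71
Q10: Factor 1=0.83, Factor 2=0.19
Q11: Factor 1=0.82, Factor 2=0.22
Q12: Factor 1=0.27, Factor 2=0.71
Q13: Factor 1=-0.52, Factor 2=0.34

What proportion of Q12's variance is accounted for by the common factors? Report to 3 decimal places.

0.577

h² = 0.27² + 0.71² = 0.0729 + 0.5041 = 0.5770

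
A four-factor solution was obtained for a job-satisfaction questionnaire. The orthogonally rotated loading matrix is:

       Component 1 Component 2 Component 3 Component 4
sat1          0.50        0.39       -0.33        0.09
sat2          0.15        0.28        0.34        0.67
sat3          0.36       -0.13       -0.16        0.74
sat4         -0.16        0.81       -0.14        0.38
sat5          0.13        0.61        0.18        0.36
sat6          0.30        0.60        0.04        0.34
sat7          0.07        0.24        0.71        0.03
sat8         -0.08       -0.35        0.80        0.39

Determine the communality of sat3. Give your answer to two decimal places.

0.72

h² = 0.36² + (-0.13)² + (-0.16)² + 0.74² = 0.1296 + 0.0169 + 0.0256 + 0.5476 = 0.7197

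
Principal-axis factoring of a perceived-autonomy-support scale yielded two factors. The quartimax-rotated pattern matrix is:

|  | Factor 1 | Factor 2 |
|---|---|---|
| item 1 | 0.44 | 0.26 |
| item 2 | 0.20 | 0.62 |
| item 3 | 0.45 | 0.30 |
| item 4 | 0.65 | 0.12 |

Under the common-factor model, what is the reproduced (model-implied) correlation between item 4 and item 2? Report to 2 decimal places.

0.20

r̂ = Σ λ_i·λ_j across factors = (0.65)(0.20) + (0.12)(0.62)
  = +0.1300 +0.0744 = 0.2044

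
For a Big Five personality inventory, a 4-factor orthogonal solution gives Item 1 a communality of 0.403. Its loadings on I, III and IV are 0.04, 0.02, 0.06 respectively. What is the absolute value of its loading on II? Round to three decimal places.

Under orthogonal rotation h² = Σλ², so λ_II² = h² − (0.0056) = 0.403 − 0.0056 = 0.3974.
|λ| = √0.3974 = 0.6304.

0.630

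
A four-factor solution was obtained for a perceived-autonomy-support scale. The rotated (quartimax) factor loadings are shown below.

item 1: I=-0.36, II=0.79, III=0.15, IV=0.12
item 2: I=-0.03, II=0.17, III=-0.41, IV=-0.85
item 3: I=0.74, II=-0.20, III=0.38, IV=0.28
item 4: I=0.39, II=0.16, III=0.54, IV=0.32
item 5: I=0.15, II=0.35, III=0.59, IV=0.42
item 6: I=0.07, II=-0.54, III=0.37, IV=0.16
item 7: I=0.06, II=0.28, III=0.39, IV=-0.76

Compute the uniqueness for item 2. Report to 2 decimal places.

h² = (-0.03)² + 0.17² + (-0.41)² + (-0.85)² = 0.0009 + 0.0289 + 0.1681 + 0.7225 = 0.9204
Uniqueness u² = 1 − h² = 1 − 0.9204 = 0.0796

0.08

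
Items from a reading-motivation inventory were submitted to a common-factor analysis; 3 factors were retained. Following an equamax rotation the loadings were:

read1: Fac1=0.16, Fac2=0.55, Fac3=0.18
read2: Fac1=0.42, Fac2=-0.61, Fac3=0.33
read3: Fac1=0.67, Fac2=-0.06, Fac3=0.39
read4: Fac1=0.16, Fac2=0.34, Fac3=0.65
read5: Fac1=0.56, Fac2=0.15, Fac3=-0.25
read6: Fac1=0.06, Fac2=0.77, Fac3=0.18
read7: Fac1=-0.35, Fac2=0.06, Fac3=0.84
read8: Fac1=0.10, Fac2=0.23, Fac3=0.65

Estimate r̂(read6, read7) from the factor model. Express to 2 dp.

0.18

r̂ = Σ λ_i·λ_j across factors = (0.06)(-0.35) + (0.77)(0.06) + (0.18)(0.84)
  = -0.0210 +0.0462 +0.1512 = 0.1764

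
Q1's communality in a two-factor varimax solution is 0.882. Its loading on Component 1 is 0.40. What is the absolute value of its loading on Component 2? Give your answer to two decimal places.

0.85

Under orthogonal rotation h² = Σλ², so λ_Component 2² = h² − (0.1600) = 0.882 − 0.1600 = 0.7220.
|λ| = √0.7220 = 0.8497.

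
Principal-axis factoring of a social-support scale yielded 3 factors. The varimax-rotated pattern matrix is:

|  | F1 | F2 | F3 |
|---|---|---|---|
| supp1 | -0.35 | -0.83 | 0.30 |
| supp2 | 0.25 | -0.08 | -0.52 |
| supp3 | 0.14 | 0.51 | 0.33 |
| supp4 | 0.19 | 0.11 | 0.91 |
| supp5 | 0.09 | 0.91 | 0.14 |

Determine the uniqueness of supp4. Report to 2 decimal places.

0.12

h² = 0.19² + 0.11² + 0.91² = 0.0361 + 0.0121 + 0.8281 = 0.8763
Uniqueness u² = 1 − h² = 1 − 0.8763 = 0.1237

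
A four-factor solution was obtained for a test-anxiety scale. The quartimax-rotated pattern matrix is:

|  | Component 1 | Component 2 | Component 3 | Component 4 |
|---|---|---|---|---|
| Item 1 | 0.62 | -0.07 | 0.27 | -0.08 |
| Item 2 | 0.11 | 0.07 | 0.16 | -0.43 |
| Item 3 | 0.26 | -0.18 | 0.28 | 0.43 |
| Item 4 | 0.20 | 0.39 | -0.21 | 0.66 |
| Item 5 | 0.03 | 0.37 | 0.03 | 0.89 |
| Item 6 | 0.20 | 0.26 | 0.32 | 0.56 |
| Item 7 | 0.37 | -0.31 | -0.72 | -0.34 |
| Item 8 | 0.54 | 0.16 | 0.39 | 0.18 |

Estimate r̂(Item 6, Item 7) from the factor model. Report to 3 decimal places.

-0.427

r̂ = Σ λ_i·λ_j across factors = (0.20)(0.37) + (0.26)(-0.31) + (0.32)(-0.72) + (0.56)(-0.34)
  = +0.0740 -0.0806 -0.2304 -0.1904 = -0.4274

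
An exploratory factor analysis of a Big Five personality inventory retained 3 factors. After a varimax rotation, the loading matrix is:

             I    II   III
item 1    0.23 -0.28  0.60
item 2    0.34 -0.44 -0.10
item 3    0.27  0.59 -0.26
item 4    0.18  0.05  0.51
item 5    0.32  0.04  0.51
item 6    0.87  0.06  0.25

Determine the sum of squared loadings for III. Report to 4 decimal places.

SS loadings for III = 0.60² + (-0.10)² + (-0.26)² + 0.51² + 0.51² + 0.25² = 0.3600 + 0.0100 + 0.0676 + 0.2601 + 0.2601 + 0.0625 = 1.0203

1.0203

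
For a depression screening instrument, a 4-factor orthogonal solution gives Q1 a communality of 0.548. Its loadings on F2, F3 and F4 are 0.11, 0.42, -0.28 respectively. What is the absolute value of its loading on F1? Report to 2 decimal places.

Under orthogonal rotation h² = Σλ², so λ_F1² = h² − (0.2669) = 0.548 − 0.2669 = 0.2811.
|λ| = √0.2811 = 0.5302.

0.53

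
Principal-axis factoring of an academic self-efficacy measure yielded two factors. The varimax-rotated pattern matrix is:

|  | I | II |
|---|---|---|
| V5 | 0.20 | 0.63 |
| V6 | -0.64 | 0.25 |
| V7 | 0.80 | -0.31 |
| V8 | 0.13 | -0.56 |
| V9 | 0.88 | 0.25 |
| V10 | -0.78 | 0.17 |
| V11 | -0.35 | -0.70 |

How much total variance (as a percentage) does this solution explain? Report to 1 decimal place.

58.0%

Communalities: 0.4369, 0.4721, 0.7361, 0.3305, 0.8369, 0.6373, 0.6125; Σh² = 4.0623.
Total variance with 7 standardized items is 7, so the solution explains 4.0623/7 = 0.5803 = 58.03%.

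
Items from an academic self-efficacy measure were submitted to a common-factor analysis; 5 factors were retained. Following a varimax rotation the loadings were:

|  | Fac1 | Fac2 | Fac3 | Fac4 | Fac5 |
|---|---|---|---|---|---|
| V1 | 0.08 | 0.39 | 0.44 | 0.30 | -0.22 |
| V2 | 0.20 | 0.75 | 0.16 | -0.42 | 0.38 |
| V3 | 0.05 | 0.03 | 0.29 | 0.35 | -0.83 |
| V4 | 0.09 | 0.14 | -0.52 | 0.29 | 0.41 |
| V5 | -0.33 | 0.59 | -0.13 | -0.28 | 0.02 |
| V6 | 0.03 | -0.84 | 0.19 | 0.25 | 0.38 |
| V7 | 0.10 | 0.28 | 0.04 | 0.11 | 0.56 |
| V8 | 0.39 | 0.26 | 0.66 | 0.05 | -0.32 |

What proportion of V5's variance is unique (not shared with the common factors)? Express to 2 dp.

h² = (-0.33)² + 0.59² + (-0.13)² + (-0.28)² + 0.02² = 0.1089 + 0.3481 + 0.0169 + 0.0784 + 0.0004 = 0.5527
Uniqueness u² = 1 − h² = 1 − 0.5527 = 0.4473

0.45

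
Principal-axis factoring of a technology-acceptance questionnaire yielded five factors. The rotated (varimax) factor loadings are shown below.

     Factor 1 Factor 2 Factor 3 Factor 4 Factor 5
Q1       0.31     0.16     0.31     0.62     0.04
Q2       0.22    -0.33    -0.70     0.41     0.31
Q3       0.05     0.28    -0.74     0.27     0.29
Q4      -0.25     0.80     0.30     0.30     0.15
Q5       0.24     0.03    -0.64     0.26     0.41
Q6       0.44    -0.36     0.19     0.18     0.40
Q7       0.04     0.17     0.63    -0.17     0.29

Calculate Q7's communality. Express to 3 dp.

0.540

h² = 0.04² + 0.17² + 0.63² + (-0.17)² + 0.29² = 0.0016 + 0.0289 + 0.3969 + 0.0289 + 0.0841 = 0.5404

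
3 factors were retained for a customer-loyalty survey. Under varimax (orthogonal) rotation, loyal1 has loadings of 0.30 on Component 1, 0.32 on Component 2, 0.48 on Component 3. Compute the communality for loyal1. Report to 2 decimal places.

h² = 0.30² + 0.32² + 0.48² = 0.0900 + 0.1024 + 0.2304 = 0.4228

0.42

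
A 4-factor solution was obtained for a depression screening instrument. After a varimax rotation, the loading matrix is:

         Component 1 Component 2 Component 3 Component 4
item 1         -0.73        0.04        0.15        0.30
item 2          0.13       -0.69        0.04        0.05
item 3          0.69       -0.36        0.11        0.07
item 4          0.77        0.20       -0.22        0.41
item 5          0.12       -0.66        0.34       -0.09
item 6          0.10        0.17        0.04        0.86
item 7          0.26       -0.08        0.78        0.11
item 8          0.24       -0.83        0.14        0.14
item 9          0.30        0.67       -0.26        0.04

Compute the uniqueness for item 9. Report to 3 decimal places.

0.392

h² = 0.30² + 0.67² + (-0.26)² + 0.04² = 0.0900 + 0.4489 + 0.0676 + 0.0016 = 0.6081
Uniqueness u² = 1 − h² = 1 − 0.6081 = 0.3919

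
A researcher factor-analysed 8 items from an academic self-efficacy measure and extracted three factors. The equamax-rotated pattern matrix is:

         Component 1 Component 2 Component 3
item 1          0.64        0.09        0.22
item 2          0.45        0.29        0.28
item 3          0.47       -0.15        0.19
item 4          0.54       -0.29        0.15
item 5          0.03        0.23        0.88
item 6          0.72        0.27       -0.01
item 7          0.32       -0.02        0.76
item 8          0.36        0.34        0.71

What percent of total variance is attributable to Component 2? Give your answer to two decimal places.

5.51%

SS loadings for Component 2 = 0.09² + 0.29² + (-0.15)² + (-0.29)² + 0.23² + 0.27² + (-0.02)² + 0.34² = 0.4406
With 8 standardized items, total variance = 8. Proportion = 0.4406/8 = 0.0551 → 5.51%.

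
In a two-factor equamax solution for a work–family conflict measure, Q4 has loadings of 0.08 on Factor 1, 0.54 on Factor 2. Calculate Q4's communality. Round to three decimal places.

h² = 0.08² + 0.54² = 0.0064 + 0.2916 = 0.2980

0.298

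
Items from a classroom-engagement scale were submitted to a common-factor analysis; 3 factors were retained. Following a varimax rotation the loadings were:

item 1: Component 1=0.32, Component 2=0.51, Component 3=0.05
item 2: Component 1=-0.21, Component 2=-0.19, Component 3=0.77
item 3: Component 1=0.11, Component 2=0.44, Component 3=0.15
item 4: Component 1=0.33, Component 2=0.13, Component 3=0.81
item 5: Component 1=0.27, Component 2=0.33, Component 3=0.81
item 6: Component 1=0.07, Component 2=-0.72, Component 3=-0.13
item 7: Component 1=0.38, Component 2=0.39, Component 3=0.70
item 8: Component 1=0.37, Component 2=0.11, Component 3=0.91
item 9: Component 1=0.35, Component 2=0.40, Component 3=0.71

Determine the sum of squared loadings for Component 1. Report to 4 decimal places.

0.7491

SS loadings for Component 1 = 0.32² + (-0.21)² + 0.11² + 0.33² + 0.27² + 0.07² + 0.38² + 0.37² + 0.35² = 0.1024 + 0.0441 + 0.0121 + 0.1089 + 0.0729 + 0.0049 + 0.1444 + 0.1369 + 0.1225 = 0.7491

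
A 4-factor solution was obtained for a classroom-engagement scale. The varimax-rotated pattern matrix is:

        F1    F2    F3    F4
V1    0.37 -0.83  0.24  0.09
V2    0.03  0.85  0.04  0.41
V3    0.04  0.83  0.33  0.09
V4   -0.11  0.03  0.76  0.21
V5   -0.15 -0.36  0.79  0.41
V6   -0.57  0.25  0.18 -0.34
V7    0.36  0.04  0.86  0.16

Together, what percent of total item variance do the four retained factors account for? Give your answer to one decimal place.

80.0%

Communalities: 0.8915, 0.8931, 0.8075, 0.6347, 0.9443, 0.5354, 0.8964; Σh² = 5.6029.
Total variance with 7 standardized items is 7, so the solution explains 5.6029/7 = 0.8004 = 80.04%.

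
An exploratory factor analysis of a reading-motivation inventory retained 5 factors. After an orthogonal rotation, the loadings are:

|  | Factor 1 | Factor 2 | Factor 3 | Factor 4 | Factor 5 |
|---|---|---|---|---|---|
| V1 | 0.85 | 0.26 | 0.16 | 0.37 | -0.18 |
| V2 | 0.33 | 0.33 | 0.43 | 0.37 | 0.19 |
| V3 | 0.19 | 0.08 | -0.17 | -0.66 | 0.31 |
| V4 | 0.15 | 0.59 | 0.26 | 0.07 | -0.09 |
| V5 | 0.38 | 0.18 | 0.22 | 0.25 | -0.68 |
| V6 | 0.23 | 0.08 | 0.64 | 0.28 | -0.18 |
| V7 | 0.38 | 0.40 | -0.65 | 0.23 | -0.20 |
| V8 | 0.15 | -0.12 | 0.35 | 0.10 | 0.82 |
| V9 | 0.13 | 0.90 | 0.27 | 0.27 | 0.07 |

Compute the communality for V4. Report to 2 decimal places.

0.45

h² = 0.15² + 0.59² + 0.26² + 0.07² + (-0.09)² = 0.0225 + 0.3481 + 0.0676 + 0.0049 + 0.0081 = 0.4512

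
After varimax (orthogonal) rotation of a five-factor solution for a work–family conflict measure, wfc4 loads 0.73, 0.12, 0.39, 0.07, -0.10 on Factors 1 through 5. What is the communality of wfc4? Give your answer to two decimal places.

h² = 0.73² + 0.12² + 0.39² + 0.07² + (-0.10)² = 0.5329 + 0.0144 + 0.1521 + 0.0049 + 0.0100 = 0.7143

0.71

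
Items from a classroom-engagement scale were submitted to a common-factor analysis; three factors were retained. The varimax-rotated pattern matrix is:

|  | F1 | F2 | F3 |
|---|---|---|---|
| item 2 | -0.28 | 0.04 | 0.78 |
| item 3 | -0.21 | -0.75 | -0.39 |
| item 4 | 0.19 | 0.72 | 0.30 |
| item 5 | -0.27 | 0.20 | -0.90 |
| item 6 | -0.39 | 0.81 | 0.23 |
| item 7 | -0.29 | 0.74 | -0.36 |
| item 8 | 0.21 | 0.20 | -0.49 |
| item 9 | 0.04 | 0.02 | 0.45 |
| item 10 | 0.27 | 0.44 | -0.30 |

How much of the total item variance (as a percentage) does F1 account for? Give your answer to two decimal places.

SS loadings for F1 = (-0.28)² + (-0.21)² + 0.19² + (-0.27)² + (-0.39)² + (-0.29)² + 0.21² + 0.04² + 0.27² = 0.5863
With 9 standardized items, total variance = 9. Proportion = 0.5863/9 = 0.0651 → 6.51%.

6.51%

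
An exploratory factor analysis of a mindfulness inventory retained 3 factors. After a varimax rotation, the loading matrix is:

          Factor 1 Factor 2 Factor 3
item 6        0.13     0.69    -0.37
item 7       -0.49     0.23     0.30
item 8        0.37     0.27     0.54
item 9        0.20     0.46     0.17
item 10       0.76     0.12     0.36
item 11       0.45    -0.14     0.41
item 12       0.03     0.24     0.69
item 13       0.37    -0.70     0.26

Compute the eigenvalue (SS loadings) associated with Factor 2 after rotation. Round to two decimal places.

SS loadings for Factor 2 = 0.69² + 0.23² + 0.27² + 0.46² + 0.12² + (-0.14)² + 0.24² + (-0.70)² = 0.4761 + 0.0529 + 0.0729 + 0.2116 + 0.0144 + 0.0196 + 0.0576 + 0.4900 = 1.3951

1.40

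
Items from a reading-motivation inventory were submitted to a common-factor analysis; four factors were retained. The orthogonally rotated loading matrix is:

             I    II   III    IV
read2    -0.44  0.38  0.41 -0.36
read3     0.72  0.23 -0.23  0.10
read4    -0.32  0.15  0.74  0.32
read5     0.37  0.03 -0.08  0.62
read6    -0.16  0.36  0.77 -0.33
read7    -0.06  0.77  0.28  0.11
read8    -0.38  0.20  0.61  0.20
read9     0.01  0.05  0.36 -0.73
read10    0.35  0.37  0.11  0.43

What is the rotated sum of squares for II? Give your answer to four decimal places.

SS loadings for II = 0.38² + 0.23² + 0.15² + 0.03² + 0.36² + 0.77² + 0.20² + 0.05² + 0.37² = 0.1444 + 0.0529 + 0.0225 + 0.0009 + 0.1296 + 0.5929 + 0.0400 + 0.0025 + 0.1369 = 1.1226

1.1226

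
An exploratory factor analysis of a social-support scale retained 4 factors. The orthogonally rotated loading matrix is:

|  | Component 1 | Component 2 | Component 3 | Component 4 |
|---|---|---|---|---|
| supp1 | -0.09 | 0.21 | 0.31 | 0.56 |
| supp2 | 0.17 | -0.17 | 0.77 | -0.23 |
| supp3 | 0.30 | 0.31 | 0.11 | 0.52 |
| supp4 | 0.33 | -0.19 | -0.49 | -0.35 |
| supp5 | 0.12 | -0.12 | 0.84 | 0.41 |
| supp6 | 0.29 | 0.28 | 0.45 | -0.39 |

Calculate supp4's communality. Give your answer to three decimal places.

0.508

h² = 0.33² + (-0.19)² + (-0.49)² + (-0.35)² = 0.1089 + 0.0361 + 0.2401 + 0.1225 = 0.5076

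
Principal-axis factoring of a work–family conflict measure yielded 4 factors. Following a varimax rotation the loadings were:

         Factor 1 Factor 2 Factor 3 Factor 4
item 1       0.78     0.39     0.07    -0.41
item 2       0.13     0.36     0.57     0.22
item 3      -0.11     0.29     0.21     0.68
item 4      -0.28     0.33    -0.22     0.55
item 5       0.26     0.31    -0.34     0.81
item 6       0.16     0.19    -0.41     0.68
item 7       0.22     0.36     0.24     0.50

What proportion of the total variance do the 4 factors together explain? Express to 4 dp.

0.6725

Communalities: 0.9335, 0.5198, 0.6027, 0.5382, 0.9354, 0.6922, 0.4856; Σh² = 4.7074.
Total variance with 7 standardized items is 7, so the solution explains 4.7074/7 = 0.6725.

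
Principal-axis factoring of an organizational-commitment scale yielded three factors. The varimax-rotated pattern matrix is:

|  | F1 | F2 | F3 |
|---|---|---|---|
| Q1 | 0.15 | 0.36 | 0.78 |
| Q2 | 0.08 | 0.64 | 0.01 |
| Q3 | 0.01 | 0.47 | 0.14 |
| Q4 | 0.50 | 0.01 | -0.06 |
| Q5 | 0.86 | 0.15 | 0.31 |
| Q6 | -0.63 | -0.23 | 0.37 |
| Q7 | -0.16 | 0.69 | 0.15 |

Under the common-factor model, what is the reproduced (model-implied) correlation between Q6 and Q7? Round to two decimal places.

-0.00

r̂ = Σ λ_i·λ_j across factors = (-0.63)(-0.16) + (-0.23)(0.69) + (0.37)(0.15)
  = +0.1008 -0.1587 +0.0555 = -0.0024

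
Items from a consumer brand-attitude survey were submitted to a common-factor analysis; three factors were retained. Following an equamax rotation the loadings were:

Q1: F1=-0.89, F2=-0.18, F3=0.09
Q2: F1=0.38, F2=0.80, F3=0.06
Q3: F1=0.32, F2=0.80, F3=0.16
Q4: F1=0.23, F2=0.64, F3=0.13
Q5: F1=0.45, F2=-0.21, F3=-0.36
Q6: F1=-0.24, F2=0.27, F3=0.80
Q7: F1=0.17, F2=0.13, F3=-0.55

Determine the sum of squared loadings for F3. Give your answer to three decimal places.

SS loadings for F3 = 0.09² + 0.06² + 0.16² + 0.13² + (-0.36)² + 0.80² + (-0.55)² = 0.0081 + 0.0036 + 0.0256 + 0.0169 + 0.1296 + 0.6400 + 0.3025 = 1.1263

1.126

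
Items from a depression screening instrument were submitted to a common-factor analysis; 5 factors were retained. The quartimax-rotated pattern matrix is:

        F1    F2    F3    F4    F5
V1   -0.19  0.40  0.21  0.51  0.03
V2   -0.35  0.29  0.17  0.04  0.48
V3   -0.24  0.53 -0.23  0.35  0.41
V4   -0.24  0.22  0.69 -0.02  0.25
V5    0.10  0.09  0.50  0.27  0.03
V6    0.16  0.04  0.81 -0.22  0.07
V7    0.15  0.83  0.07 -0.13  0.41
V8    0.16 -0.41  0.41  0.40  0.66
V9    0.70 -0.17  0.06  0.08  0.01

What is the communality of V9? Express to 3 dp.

h² = 0.70² + (-0.17)² + 0.06² + 0.08² + 0.01² = 0.4900 + 0.0289 + 0.0036 + 0.0064 + 0.0001 = 0.5290

0.529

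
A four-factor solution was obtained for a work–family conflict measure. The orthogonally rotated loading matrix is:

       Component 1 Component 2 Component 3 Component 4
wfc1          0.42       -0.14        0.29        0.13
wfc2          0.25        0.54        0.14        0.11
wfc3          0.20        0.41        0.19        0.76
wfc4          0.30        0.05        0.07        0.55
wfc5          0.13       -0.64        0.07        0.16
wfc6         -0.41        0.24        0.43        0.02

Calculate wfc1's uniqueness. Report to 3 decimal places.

h² = 0.42² + (-0.14)² + 0.29² + 0.13² = 0.1764 + 0.0196 + 0.0841 + 0.0169 = 0.2970
Uniqueness u² = 1 − h² = 1 − 0.2970 = 0.7030

0.703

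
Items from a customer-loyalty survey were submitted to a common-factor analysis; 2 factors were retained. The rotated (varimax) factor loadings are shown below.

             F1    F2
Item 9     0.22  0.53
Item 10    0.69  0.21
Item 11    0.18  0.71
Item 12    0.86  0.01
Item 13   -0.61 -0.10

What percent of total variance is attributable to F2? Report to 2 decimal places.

16.78%

SS loadings for F2 = 0.53² + 0.21² + 0.71² + 0.01² + (-0.10)² = 0.8392
With 5 standardized items, total variance = 5. Proportion = 0.8392/5 = 0.1678 → 16.78%.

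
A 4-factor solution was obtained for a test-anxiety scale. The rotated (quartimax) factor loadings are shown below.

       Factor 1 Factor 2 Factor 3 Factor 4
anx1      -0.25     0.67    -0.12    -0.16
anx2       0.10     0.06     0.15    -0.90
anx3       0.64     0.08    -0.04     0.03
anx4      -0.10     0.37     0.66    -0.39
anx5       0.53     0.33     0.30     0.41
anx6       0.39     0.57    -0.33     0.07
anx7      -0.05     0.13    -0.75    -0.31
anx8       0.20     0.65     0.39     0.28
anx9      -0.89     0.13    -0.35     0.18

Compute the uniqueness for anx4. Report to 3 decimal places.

0.265

h² = (-0.10)² + 0.37² + 0.66² + (-0.39)² = 0.0100 + 0.1369 + 0.4356 + 0.1521 = 0.7346
Uniqueness u² = 1 − h² = 1 − 0.7346 = 0.2654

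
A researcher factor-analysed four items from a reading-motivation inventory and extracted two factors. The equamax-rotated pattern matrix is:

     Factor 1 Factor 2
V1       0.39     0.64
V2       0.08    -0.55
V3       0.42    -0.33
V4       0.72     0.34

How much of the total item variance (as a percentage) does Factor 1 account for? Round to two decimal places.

SS loadings for Factor 1 = 0.39² + 0.08² + 0.42² + 0.72² = 0.8533
With 4 standardized items, total variance = 4. Proportion = 0.8533/4 = 0.2133 → 21.33%.

21.33%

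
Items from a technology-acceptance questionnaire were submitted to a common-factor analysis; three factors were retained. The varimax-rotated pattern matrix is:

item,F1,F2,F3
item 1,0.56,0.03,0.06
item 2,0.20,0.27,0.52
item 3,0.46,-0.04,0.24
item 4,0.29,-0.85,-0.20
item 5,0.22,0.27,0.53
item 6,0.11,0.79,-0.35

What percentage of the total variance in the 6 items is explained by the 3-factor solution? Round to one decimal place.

49.7%

Communalities: 0.3181, 0.3833, 0.2708, 0.8466, 0.4022, 0.7587; Σh² = 2.9797.
Total variance with 6 standardized items is 6, so the solution explains 2.9797/6 = 0.4966 = 49.66%.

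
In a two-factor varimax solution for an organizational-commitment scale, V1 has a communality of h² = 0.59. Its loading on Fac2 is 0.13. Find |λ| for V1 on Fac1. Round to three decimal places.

0.757

Under orthogonal rotation h² = Σλ², so λ_Fac1² = h² − (0.0169) = 0.59 − 0.0169 = 0.5731.
|λ| = √0.5731 = 0.7570.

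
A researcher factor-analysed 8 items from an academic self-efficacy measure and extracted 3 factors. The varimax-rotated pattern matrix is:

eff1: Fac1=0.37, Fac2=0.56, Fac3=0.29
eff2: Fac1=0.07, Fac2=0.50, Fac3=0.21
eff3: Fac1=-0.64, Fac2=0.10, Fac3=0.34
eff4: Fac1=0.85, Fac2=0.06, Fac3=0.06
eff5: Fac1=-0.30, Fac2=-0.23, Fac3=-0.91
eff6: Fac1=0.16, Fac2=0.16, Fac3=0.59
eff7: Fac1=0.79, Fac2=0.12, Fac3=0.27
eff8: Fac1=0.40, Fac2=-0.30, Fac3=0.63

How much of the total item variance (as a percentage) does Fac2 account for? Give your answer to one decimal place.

SS loadings for Fac2 = 0.56² + 0.50² + 0.10² + 0.06² + (-0.23)² + 0.16² + 0.12² + (-0.30)² = 0.7601
With 8 standardized items, total variance = 8. Proportion = 0.7601/8 = 0.0950 → 9.50%.

9.5%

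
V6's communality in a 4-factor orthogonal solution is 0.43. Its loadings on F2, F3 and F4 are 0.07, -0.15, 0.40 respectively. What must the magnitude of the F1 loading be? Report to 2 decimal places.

Under orthogonal rotation h² = Σλ², so λ_F1² = h² − (0.1874) = 0.43 − 0.1874 = 0.2426.
|λ| = √0.2426 = 0.4925.

0.49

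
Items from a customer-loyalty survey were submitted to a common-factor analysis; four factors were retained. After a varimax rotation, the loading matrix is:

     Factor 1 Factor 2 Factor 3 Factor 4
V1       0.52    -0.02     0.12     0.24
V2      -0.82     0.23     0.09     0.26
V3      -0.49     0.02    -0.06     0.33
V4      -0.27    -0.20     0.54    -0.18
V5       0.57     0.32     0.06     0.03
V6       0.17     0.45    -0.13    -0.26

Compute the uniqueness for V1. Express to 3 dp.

0.657

h² = 0.52² + (-0.02)² + 0.12² + 0.24² = 0.2704 + 0.0004 + 0.0144 + 0.0576 = 0.3428
Uniqueness u² = 1 − h² = 1 − 0.3428 = 0.6572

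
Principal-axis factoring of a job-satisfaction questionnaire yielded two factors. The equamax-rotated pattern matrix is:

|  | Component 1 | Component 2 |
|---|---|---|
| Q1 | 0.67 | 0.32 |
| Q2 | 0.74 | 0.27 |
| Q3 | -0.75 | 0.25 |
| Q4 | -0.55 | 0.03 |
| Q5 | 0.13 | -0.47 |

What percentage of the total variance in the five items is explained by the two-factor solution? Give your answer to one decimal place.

SS loadings by factor: 1.8784, 0.4596; total = 2.3380.
Total variance with 5 standardized items is 5, so the solution explains 2.3380/5 = 0.4676 = 46.76%.

46.8%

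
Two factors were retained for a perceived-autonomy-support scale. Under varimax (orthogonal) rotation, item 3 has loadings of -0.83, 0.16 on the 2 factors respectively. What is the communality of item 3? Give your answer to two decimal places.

0.71

h² = (-0.83)² + 0.16² = 0.6889 + 0.0256 = 0.7145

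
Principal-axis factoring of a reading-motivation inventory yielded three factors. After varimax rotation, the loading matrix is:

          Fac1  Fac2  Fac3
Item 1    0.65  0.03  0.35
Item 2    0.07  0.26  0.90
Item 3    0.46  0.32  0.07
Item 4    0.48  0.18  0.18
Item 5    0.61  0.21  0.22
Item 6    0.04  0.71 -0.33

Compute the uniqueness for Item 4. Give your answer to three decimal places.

0.705

h² = 0.48² + 0.18² + 0.18² = 0.2304 + 0.0324 + 0.0324 = 0.2952
Uniqueness u² = 1 − h² = 1 − 0.2952 = 0.7048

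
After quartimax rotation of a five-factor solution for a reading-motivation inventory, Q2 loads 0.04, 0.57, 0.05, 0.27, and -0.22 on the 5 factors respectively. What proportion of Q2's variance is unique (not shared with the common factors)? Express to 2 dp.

h² = 0.04² + 0.57² + 0.05² + 0.27² + (-0.22)² = 0.0016 + 0.3249 + 0.0025 + 0.0729 + 0.0484 = 0.4503
Uniqueness u² = 1 − h² = 1 − 0.4503 = 0.5497

0.55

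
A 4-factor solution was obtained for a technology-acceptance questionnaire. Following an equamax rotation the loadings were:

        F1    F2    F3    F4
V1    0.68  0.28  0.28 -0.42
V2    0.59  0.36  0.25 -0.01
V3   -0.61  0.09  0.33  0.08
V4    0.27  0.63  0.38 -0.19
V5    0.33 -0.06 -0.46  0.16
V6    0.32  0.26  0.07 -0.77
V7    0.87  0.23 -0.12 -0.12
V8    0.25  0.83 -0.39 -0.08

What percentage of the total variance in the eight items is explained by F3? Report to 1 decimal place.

SS loadings for F3 = 0.28² + 0.25² + 0.33² + 0.38² + (-0.46)² + 0.07² + (-0.12)² + (-0.39)² = 0.7772
With 8 standardized items, total variance = 8. Proportion = 0.7772/8 = 0.0972 → 9.71%.

9.7%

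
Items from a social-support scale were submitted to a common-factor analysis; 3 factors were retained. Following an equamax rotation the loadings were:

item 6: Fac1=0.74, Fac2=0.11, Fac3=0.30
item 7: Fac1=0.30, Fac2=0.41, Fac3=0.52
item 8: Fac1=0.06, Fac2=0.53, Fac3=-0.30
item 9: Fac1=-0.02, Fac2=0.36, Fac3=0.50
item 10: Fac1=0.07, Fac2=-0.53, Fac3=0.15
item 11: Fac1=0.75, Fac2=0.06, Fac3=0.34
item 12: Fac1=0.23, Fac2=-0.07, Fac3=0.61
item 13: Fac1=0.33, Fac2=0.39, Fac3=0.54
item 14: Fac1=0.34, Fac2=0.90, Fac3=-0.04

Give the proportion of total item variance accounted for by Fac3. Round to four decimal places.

0.1671

SS loadings for Fac3 = 0.30² + 0.52² + (-0.30)² + 0.50² + 0.15² + 0.34² + 0.61² + 0.54² + (-0.04)² = 1.5038
Proportion of variance = 1.5038 / 9 = 0.1671.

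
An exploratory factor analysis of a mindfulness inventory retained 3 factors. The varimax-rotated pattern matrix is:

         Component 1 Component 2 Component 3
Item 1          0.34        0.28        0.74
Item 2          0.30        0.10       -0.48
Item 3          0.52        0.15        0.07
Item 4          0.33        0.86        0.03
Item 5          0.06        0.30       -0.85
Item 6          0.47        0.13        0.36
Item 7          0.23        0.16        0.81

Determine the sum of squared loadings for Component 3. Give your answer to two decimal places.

SS loadings for Component 3 = 0.74² + (-0.48)² + 0.07² + 0.03² + (-0.85)² + 0.36² + 0.81² = 0.5476 + 0.2304 + 0.0049 + 0.0009 + 0.7225 + 0.1296 + 0.6561 = 2.2920

2.29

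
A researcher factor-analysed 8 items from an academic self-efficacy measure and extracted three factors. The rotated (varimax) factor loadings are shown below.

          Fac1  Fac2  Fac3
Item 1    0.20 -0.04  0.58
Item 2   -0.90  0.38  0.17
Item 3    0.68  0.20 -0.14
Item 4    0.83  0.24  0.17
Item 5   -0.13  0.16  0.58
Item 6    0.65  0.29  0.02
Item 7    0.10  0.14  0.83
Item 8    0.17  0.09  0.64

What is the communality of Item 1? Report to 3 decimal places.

0.378

h² = 0.20² + (-0.04)² + 0.58² = 0.0400 + 0.0016 + 0.3364 = 0.3780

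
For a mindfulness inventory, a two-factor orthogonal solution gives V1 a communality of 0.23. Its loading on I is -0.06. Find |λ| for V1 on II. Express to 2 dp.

Under orthogonal rotation h² = Σλ², so λ_II² = h² − (0.0036) = 0.23 − 0.0036 = 0.2264.
|λ| = √0.2264 = 0.4758.

0.48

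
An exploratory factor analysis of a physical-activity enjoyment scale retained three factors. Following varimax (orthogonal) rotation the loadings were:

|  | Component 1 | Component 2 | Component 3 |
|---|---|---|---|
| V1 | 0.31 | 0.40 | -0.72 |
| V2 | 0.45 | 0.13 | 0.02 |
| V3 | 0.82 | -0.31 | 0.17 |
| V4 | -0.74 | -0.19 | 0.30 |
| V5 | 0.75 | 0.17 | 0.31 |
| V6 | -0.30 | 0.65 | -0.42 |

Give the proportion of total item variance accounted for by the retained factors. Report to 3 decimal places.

0.640

Communalities: 0.7745, 0.2198, 0.7974, 0.6737, 0.6875, 0.6889; Σh² = 3.8418.
Total variance with 6 standardized items is 6, so the solution explains 3.8418/6 = 0.6403.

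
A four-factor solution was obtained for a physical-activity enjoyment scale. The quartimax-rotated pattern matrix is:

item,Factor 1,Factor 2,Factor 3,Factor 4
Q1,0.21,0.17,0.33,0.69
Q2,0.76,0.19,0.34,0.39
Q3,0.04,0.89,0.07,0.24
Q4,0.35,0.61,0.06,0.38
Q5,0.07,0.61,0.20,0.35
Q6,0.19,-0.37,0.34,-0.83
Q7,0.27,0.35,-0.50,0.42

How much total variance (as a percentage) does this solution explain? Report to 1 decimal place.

SS loadings by factor: 0.8597, 1.8607, 0.6386, 1.8180; total = 5.1770.
Total variance with 7 standardized items is 7, so the solution explains 5.1770/7 = 0.7396 = 73.96%.

74.0%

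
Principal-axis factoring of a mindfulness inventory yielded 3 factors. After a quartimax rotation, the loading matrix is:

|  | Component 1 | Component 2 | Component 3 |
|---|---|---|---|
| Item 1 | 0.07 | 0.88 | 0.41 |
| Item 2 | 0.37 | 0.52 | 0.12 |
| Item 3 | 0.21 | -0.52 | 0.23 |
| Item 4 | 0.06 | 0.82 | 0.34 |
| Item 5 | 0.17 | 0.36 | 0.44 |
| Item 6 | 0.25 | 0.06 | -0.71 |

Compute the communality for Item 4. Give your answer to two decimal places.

h² = 0.06² + 0.82² + 0.34² = 0.0036 + 0.6724 + 0.1156 = 0.7916

0.79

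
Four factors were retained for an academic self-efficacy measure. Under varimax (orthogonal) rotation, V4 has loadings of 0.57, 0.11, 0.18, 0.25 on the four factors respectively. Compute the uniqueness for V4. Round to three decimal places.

0.568

h² = 0.57² + 0.11² + 0.18² + 0.25² = 0.3249 + 0.0121 + 0.0324 + 0.0625 = 0.4319
Uniqueness u² = 1 − h² = 1 − 0.4319 = 0.5681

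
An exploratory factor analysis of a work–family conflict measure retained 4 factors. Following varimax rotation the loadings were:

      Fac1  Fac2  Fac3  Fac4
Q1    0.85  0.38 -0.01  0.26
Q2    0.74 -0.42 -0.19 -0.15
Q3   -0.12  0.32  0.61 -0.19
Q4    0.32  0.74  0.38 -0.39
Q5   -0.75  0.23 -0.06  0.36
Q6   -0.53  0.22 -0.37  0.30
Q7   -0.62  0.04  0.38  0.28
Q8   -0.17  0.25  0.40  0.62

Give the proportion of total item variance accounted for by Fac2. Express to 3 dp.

0.142

SS loadings for Fac2 = 0.38² + (-0.42)² + 0.32² + 0.74² + 0.23² + 0.22² + 0.04² + 0.25² = 1.1362
Proportion of variance = 1.1362 / 8 = 0.1420.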